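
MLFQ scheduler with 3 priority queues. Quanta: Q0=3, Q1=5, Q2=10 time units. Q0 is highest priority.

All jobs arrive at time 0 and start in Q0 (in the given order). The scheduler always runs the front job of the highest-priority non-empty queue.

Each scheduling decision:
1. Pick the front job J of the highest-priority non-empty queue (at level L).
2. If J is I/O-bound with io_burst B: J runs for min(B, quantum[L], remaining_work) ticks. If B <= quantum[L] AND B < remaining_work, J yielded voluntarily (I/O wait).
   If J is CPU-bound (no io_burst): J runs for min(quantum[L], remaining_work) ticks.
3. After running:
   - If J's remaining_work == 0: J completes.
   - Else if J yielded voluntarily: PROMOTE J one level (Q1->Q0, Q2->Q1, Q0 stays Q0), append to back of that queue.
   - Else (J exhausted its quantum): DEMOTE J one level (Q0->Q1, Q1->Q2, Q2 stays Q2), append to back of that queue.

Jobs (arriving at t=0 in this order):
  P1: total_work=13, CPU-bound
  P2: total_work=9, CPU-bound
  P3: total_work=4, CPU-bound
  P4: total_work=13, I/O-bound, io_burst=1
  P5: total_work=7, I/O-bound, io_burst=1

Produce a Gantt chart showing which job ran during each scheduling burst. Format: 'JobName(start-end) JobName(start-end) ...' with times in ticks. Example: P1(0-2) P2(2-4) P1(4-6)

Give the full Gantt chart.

Answer: P1(0-3) P2(3-6) P3(6-9) P4(9-10) P5(10-11) P4(11-12) P5(12-13) P4(13-14) P5(14-15) P4(15-16) P5(16-17) P4(17-18) P5(18-19) P4(19-20) P5(20-21) P4(21-22) P5(22-23) P4(23-24) P4(24-25) P4(25-26) P4(26-27) P4(27-28) P4(28-29) P1(29-34) P2(34-39) P3(39-40) P1(40-45) P2(45-46)

Derivation:
t=0-3: P1@Q0 runs 3, rem=10, quantum used, demote→Q1. Q0=[P2,P3,P4,P5] Q1=[P1] Q2=[]
t=3-6: P2@Q0 runs 3, rem=6, quantum used, demote→Q1. Q0=[P3,P4,P5] Q1=[P1,P2] Q2=[]
t=6-9: P3@Q0 runs 3, rem=1, quantum used, demote→Q1. Q0=[P4,P5] Q1=[P1,P2,P3] Q2=[]
t=9-10: P4@Q0 runs 1, rem=12, I/O yield, promote→Q0. Q0=[P5,P4] Q1=[P1,P2,P3] Q2=[]
t=10-11: P5@Q0 runs 1, rem=6, I/O yield, promote→Q0. Q0=[P4,P5] Q1=[P1,P2,P3] Q2=[]
t=11-12: P4@Q0 runs 1, rem=11, I/O yield, promote→Q0. Q0=[P5,P4] Q1=[P1,P2,P3] Q2=[]
t=12-13: P5@Q0 runs 1, rem=5, I/O yield, promote→Q0. Q0=[P4,P5] Q1=[P1,P2,P3] Q2=[]
t=13-14: P4@Q0 runs 1, rem=10, I/O yield, promote→Q0. Q0=[P5,P4] Q1=[P1,P2,P3] Q2=[]
t=14-15: P5@Q0 runs 1, rem=4, I/O yield, promote→Q0. Q0=[P4,P5] Q1=[P1,P2,P3] Q2=[]
t=15-16: P4@Q0 runs 1, rem=9, I/O yield, promote→Q0. Q0=[P5,P4] Q1=[P1,P2,P3] Q2=[]
t=16-17: P5@Q0 runs 1, rem=3, I/O yield, promote→Q0. Q0=[P4,P5] Q1=[P1,P2,P3] Q2=[]
t=17-18: P4@Q0 runs 1, rem=8, I/O yield, promote→Q0. Q0=[P5,P4] Q1=[P1,P2,P3] Q2=[]
t=18-19: P5@Q0 runs 1, rem=2, I/O yield, promote→Q0. Q0=[P4,P5] Q1=[P1,P2,P3] Q2=[]
t=19-20: P4@Q0 runs 1, rem=7, I/O yield, promote→Q0. Q0=[P5,P4] Q1=[P1,P2,P3] Q2=[]
t=20-21: P5@Q0 runs 1, rem=1, I/O yield, promote→Q0. Q0=[P4,P5] Q1=[P1,P2,P3] Q2=[]
t=21-22: P4@Q0 runs 1, rem=6, I/O yield, promote→Q0. Q0=[P5,P4] Q1=[P1,P2,P3] Q2=[]
t=22-23: P5@Q0 runs 1, rem=0, completes. Q0=[P4] Q1=[P1,P2,P3] Q2=[]
t=23-24: P4@Q0 runs 1, rem=5, I/O yield, promote→Q0. Q0=[P4] Q1=[P1,P2,P3] Q2=[]
t=24-25: P4@Q0 runs 1, rem=4, I/O yield, promote→Q0. Q0=[P4] Q1=[P1,P2,P3] Q2=[]
t=25-26: P4@Q0 runs 1, rem=3, I/O yield, promote→Q0. Q0=[P4] Q1=[P1,P2,P3] Q2=[]
t=26-27: P4@Q0 runs 1, rem=2, I/O yield, promote→Q0. Q0=[P4] Q1=[P1,P2,P3] Q2=[]
t=27-28: P4@Q0 runs 1, rem=1, I/O yield, promote→Q0. Q0=[P4] Q1=[P1,P2,P3] Q2=[]
t=28-29: P4@Q0 runs 1, rem=0, completes. Q0=[] Q1=[P1,P2,P3] Q2=[]
t=29-34: P1@Q1 runs 5, rem=5, quantum used, demote→Q2. Q0=[] Q1=[P2,P3] Q2=[P1]
t=34-39: P2@Q1 runs 5, rem=1, quantum used, demote→Q2. Q0=[] Q1=[P3] Q2=[P1,P2]
t=39-40: P3@Q1 runs 1, rem=0, completes. Q0=[] Q1=[] Q2=[P1,P2]
t=40-45: P1@Q2 runs 5, rem=0, completes. Q0=[] Q1=[] Q2=[P2]
t=45-46: P2@Q2 runs 1, rem=0, completes. Q0=[] Q1=[] Q2=[]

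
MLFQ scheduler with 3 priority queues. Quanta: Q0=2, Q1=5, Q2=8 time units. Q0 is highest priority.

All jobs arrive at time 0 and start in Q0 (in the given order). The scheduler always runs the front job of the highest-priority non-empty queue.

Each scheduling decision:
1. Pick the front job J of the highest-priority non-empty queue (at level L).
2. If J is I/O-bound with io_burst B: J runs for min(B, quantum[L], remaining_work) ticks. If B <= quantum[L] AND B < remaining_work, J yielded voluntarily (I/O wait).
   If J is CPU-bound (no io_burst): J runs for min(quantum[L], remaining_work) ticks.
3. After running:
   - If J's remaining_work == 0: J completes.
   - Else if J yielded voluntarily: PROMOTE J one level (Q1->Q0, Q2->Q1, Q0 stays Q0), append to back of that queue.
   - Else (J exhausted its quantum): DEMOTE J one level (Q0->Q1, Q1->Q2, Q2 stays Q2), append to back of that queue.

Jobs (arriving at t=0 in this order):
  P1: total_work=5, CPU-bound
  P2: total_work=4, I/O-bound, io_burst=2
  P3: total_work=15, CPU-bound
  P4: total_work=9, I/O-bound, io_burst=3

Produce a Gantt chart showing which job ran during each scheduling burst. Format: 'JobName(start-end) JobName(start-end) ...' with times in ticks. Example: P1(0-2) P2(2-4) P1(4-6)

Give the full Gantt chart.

t=0-2: P1@Q0 runs 2, rem=3, quantum used, demote→Q1. Q0=[P2,P3,P4] Q1=[P1] Q2=[]
t=2-4: P2@Q0 runs 2, rem=2, I/O yield, promote→Q0. Q0=[P3,P4,P2] Q1=[P1] Q2=[]
t=4-6: P3@Q0 runs 2, rem=13, quantum used, demote→Q1. Q0=[P4,P2] Q1=[P1,P3] Q2=[]
t=6-8: P4@Q0 runs 2, rem=7, quantum used, demote→Q1. Q0=[P2] Q1=[P1,P3,P4] Q2=[]
t=8-10: P2@Q0 runs 2, rem=0, completes. Q0=[] Q1=[P1,P3,P4] Q2=[]
t=10-13: P1@Q1 runs 3, rem=0, completes. Q0=[] Q1=[P3,P4] Q2=[]
t=13-18: P3@Q1 runs 5, rem=8, quantum used, demote→Q2. Q0=[] Q1=[P4] Q2=[P3]
t=18-21: P4@Q1 runs 3, rem=4, I/O yield, promote→Q0. Q0=[P4] Q1=[] Q2=[P3]
t=21-23: P4@Q0 runs 2, rem=2, quantum used, demote→Q1. Q0=[] Q1=[P4] Q2=[P3]
t=23-25: P4@Q1 runs 2, rem=0, completes. Q0=[] Q1=[] Q2=[P3]
t=25-33: P3@Q2 runs 8, rem=0, completes. Q0=[] Q1=[] Q2=[]

Answer: P1(0-2) P2(2-4) P3(4-6) P4(6-8) P2(8-10) P1(10-13) P3(13-18) P4(18-21) P4(21-23) P4(23-25) P3(25-33)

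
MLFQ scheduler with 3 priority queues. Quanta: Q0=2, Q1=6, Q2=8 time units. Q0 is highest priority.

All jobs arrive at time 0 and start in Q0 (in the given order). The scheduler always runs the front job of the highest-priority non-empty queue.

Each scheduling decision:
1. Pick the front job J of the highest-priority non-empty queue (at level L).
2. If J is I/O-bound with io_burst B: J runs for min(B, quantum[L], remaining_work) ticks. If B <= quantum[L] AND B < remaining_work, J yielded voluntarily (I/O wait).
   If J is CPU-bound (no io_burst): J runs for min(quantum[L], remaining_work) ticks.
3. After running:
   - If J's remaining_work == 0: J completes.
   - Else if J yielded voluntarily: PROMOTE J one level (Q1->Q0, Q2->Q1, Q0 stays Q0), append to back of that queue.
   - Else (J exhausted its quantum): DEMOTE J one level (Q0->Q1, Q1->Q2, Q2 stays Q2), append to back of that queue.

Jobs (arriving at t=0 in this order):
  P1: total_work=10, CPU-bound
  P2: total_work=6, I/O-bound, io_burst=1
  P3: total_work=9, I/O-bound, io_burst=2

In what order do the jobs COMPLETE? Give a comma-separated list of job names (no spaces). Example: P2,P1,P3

Answer: P3,P2,P1

Derivation:
t=0-2: P1@Q0 runs 2, rem=8, quantum used, demote→Q1. Q0=[P2,P3] Q1=[P1] Q2=[]
t=2-3: P2@Q0 runs 1, rem=5, I/O yield, promote→Q0. Q0=[P3,P2] Q1=[P1] Q2=[]
t=3-5: P3@Q0 runs 2, rem=7, I/O yield, promote→Q0. Q0=[P2,P3] Q1=[P1] Q2=[]
t=5-6: P2@Q0 runs 1, rem=4, I/O yield, promote→Q0. Q0=[P3,P2] Q1=[P1] Q2=[]
t=6-8: P3@Q0 runs 2, rem=5, I/O yield, promote→Q0. Q0=[P2,P3] Q1=[P1] Q2=[]
t=8-9: P2@Q0 runs 1, rem=3, I/O yield, promote→Q0. Q0=[P3,P2] Q1=[P1] Q2=[]
t=9-11: P3@Q0 runs 2, rem=3, I/O yield, promote→Q0. Q0=[P2,P3] Q1=[P1] Q2=[]
t=11-12: P2@Q0 runs 1, rem=2, I/O yield, promote→Q0. Q0=[P3,P2] Q1=[P1] Q2=[]
t=12-14: P3@Q0 runs 2, rem=1, I/O yield, promote→Q0. Q0=[P2,P3] Q1=[P1] Q2=[]
t=14-15: P2@Q0 runs 1, rem=1, I/O yield, promote→Q0. Q0=[P3,P2] Q1=[P1] Q2=[]
t=15-16: P3@Q0 runs 1, rem=0, completes. Q0=[P2] Q1=[P1] Q2=[]
t=16-17: P2@Q0 runs 1, rem=0, completes. Q0=[] Q1=[P1] Q2=[]
t=17-23: P1@Q1 runs 6, rem=2, quantum used, demote→Q2. Q0=[] Q1=[] Q2=[P1]
t=23-25: P1@Q2 runs 2, rem=0, completes. Q0=[] Q1=[] Q2=[]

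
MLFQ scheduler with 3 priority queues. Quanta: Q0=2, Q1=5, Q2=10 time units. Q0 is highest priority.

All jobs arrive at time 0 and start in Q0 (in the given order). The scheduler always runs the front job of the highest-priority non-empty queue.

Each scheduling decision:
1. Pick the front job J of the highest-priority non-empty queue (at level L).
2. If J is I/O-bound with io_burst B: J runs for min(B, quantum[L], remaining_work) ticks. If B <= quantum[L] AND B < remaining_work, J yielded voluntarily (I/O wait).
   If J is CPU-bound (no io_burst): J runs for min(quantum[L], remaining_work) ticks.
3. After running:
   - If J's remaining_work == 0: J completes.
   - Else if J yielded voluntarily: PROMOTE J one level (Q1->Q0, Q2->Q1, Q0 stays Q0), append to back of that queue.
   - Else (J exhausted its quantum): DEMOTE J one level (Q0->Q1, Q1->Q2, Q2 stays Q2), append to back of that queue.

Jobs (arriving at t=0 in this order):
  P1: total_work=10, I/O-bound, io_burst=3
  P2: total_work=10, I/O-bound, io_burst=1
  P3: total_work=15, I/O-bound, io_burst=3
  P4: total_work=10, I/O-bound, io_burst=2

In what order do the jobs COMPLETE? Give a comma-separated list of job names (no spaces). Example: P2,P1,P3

t=0-2: P1@Q0 runs 2, rem=8, quantum used, demote→Q1. Q0=[P2,P3,P4] Q1=[P1] Q2=[]
t=2-3: P2@Q0 runs 1, rem=9, I/O yield, promote→Q0. Q0=[P3,P4,P2] Q1=[P1] Q2=[]
t=3-5: P3@Q0 runs 2, rem=13, quantum used, demote→Q1. Q0=[P4,P2] Q1=[P1,P3] Q2=[]
t=5-7: P4@Q0 runs 2, rem=8, I/O yield, promote→Q0. Q0=[P2,P4] Q1=[P1,P3] Q2=[]
t=7-8: P2@Q0 runs 1, rem=8, I/O yield, promote→Q0. Q0=[P4,P2] Q1=[P1,P3] Q2=[]
t=8-10: P4@Q0 runs 2, rem=6, I/O yield, promote→Q0. Q0=[P2,P4] Q1=[P1,P3] Q2=[]
t=10-11: P2@Q0 runs 1, rem=7, I/O yield, promote→Q0. Q0=[P4,P2] Q1=[P1,P3] Q2=[]
t=11-13: P4@Q0 runs 2, rem=4, I/O yield, promote→Q0. Q0=[P2,P4] Q1=[P1,P3] Q2=[]
t=13-14: P2@Q0 runs 1, rem=6, I/O yield, promote→Q0. Q0=[P4,P2] Q1=[P1,P3] Q2=[]
t=14-16: P4@Q0 runs 2, rem=2, I/O yield, promote→Q0. Q0=[P2,P4] Q1=[P1,P3] Q2=[]
t=16-17: P2@Q0 runs 1, rem=5, I/O yield, promote→Q0. Q0=[P4,P2] Q1=[P1,P3] Q2=[]
t=17-19: P4@Q0 runs 2, rem=0, completes. Q0=[P2] Q1=[P1,P3] Q2=[]
t=19-20: P2@Q0 runs 1, rem=4, I/O yield, promote→Q0. Q0=[P2] Q1=[P1,P3] Q2=[]
t=20-21: P2@Q0 runs 1, rem=3, I/O yield, promote→Q0. Q0=[P2] Q1=[P1,P3] Q2=[]
t=21-22: P2@Q0 runs 1, rem=2, I/O yield, promote→Q0. Q0=[P2] Q1=[P1,P3] Q2=[]
t=22-23: P2@Q0 runs 1, rem=1, I/O yield, promote→Q0. Q0=[P2] Q1=[P1,P3] Q2=[]
t=23-24: P2@Q0 runs 1, rem=0, completes. Q0=[] Q1=[P1,P3] Q2=[]
t=24-27: P1@Q1 runs 3, rem=5, I/O yield, promote→Q0. Q0=[P1] Q1=[P3] Q2=[]
t=27-29: P1@Q0 runs 2, rem=3, quantum used, demote→Q1. Q0=[] Q1=[P3,P1] Q2=[]
t=29-32: P3@Q1 runs 3, rem=10, I/O yield, promote→Q0. Q0=[P3] Q1=[P1] Q2=[]
t=32-34: P3@Q0 runs 2, rem=8, quantum used, demote→Q1. Q0=[] Q1=[P1,P3] Q2=[]
t=34-37: P1@Q1 runs 3, rem=0, completes. Q0=[] Q1=[P3] Q2=[]
t=37-40: P3@Q1 runs 3, rem=5, I/O yield, promote→Q0. Q0=[P3] Q1=[] Q2=[]
t=40-42: P3@Q0 runs 2, rem=3, quantum used, demote→Q1. Q0=[] Q1=[P3] Q2=[]
t=42-45: P3@Q1 runs 3, rem=0, completes. Q0=[] Q1=[] Q2=[]

Answer: P4,P2,P1,P3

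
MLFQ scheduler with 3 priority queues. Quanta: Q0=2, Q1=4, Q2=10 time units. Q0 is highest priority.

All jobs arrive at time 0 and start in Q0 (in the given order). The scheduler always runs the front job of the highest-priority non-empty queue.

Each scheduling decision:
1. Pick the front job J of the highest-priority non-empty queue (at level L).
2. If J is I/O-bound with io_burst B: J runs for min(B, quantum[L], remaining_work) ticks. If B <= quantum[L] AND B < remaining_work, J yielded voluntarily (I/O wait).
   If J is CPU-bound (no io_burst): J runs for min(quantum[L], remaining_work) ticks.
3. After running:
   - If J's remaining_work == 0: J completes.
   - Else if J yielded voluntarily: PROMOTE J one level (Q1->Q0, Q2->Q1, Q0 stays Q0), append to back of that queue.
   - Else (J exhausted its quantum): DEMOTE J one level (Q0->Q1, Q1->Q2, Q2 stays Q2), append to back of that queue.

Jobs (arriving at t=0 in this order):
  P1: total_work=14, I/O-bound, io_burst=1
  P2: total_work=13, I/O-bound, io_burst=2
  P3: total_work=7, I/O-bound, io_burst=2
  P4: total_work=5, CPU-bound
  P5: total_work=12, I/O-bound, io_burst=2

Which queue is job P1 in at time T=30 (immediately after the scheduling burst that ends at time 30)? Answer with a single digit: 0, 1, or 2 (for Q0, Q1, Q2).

t=0-1: P1@Q0 runs 1, rem=13, I/O yield, promote→Q0. Q0=[P2,P3,P4,P5,P1] Q1=[] Q2=[]
t=1-3: P2@Q0 runs 2, rem=11, I/O yield, promote→Q0. Q0=[P3,P4,P5,P1,P2] Q1=[] Q2=[]
t=3-5: P3@Q0 runs 2, rem=5, I/O yield, promote→Q0. Q0=[P4,P5,P1,P2,P3] Q1=[] Q2=[]
t=5-7: P4@Q0 runs 2, rem=3, quantum used, demote→Q1. Q0=[P5,P1,P2,P3] Q1=[P4] Q2=[]
t=7-9: P5@Q0 runs 2, rem=10, I/O yield, promote→Q0. Q0=[P1,P2,P3,P5] Q1=[P4] Q2=[]
t=9-10: P1@Q0 runs 1, rem=12, I/O yield, promote→Q0. Q0=[P2,P3,P5,P1] Q1=[P4] Q2=[]
t=10-12: P2@Q0 runs 2, rem=9, I/O yield, promote→Q0. Q0=[P3,P5,P1,P2] Q1=[P4] Q2=[]
t=12-14: P3@Q0 runs 2, rem=3, I/O yield, promote→Q0. Q0=[P5,P1,P2,P3] Q1=[P4] Q2=[]
t=14-16: P5@Q0 runs 2, rem=8, I/O yield, promote→Q0. Q0=[P1,P2,P3,P5] Q1=[P4] Q2=[]
t=16-17: P1@Q0 runs 1, rem=11, I/O yield, promote→Q0. Q0=[P2,P3,P5,P1] Q1=[P4] Q2=[]
t=17-19: P2@Q0 runs 2, rem=7, I/O yield, promote→Q0. Q0=[P3,P5,P1,P2] Q1=[P4] Q2=[]
t=19-21: P3@Q0 runs 2, rem=1, I/O yield, promote→Q0. Q0=[P5,P1,P2,P3] Q1=[P4] Q2=[]
t=21-23: P5@Q0 runs 2, rem=6, I/O yield, promote→Q0. Q0=[P1,P2,P3,P5] Q1=[P4] Q2=[]
t=23-24: P1@Q0 runs 1, rem=10, I/O yield, promote→Q0. Q0=[P2,P3,P5,P1] Q1=[P4] Q2=[]
t=24-26: P2@Q0 runs 2, rem=5, I/O yield, promote→Q0. Q0=[P3,P5,P1,P2] Q1=[P4] Q2=[]
t=26-27: P3@Q0 runs 1, rem=0, completes. Q0=[P5,P1,P2] Q1=[P4] Q2=[]
t=27-29: P5@Q0 runs 2, rem=4, I/O yield, promote→Q0. Q0=[P1,P2,P5] Q1=[P4] Q2=[]
t=29-30: P1@Q0 runs 1, rem=9, I/O yield, promote→Q0. Q0=[P2,P5,P1] Q1=[P4] Q2=[]
t=30-32: P2@Q0 runs 2, rem=3, I/O yield, promote→Q0. Q0=[P5,P1,P2] Q1=[P4] Q2=[]
t=32-34: P5@Q0 runs 2, rem=2, I/O yield, promote→Q0. Q0=[P1,P2,P5] Q1=[P4] Q2=[]
t=34-35: P1@Q0 runs 1, rem=8, I/O yield, promote→Q0. Q0=[P2,P5,P1] Q1=[P4] Q2=[]
t=35-37: P2@Q0 runs 2, rem=1, I/O yield, promote→Q0. Q0=[P5,P1,P2] Q1=[P4] Q2=[]
t=37-39: P5@Q0 runs 2, rem=0, completes. Q0=[P1,P2] Q1=[P4] Q2=[]
t=39-40: P1@Q0 runs 1, rem=7, I/O yield, promote→Q0. Q0=[P2,P1] Q1=[P4] Q2=[]
t=40-41: P2@Q0 runs 1, rem=0, completes. Q0=[P1] Q1=[P4] Q2=[]
t=41-42: P1@Q0 runs 1, rem=6, I/O yield, promote→Q0. Q0=[P1] Q1=[P4] Q2=[]
t=42-43: P1@Q0 runs 1, rem=5, I/O yield, promote→Q0. Q0=[P1] Q1=[P4] Q2=[]
t=43-44: P1@Q0 runs 1, rem=4, I/O yield, promote→Q0. Q0=[P1] Q1=[P4] Q2=[]
t=44-45: P1@Q0 runs 1, rem=3, I/O yield, promote→Q0. Q0=[P1] Q1=[P4] Q2=[]
t=45-46: P1@Q0 runs 1, rem=2, I/O yield, promote→Q0. Q0=[P1] Q1=[P4] Q2=[]
t=46-47: P1@Q0 runs 1, rem=1, I/O yield, promote→Q0. Q0=[P1] Q1=[P4] Q2=[]
t=47-48: P1@Q0 runs 1, rem=0, completes. Q0=[] Q1=[P4] Q2=[]
t=48-51: P4@Q1 runs 3, rem=0, completes. Q0=[] Q1=[] Q2=[]

Answer: 0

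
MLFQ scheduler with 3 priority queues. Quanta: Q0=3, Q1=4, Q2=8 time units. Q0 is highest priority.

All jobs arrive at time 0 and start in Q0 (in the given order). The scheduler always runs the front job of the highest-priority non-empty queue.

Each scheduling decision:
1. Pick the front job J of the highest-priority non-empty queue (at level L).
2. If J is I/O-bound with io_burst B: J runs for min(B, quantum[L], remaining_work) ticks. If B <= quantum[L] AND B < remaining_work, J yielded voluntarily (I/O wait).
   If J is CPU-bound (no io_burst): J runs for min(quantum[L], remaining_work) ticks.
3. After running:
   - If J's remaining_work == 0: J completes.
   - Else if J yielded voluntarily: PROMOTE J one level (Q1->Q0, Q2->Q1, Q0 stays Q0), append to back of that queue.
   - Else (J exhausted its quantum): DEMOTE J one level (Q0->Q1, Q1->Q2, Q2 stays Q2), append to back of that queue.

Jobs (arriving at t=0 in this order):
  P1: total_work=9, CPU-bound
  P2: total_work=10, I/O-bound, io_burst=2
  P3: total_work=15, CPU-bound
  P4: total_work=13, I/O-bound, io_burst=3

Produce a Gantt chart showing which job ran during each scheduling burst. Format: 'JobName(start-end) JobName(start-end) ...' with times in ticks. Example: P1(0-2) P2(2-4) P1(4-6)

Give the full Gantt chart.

Answer: P1(0-3) P2(3-5) P3(5-8) P4(8-11) P2(11-13) P4(13-16) P2(16-18) P4(18-21) P2(21-23) P4(23-26) P2(26-28) P4(28-29) P1(29-33) P3(33-37) P1(37-39) P3(39-47)

Derivation:
t=0-3: P1@Q0 runs 3, rem=6, quantum used, demote→Q1. Q0=[P2,P3,P4] Q1=[P1] Q2=[]
t=3-5: P2@Q0 runs 2, rem=8, I/O yield, promote→Q0. Q0=[P3,P4,P2] Q1=[P1] Q2=[]
t=5-8: P3@Q0 runs 3, rem=12, quantum used, demote→Q1. Q0=[P4,P2] Q1=[P1,P3] Q2=[]
t=8-11: P4@Q0 runs 3, rem=10, I/O yield, promote→Q0. Q0=[P2,P4] Q1=[P1,P3] Q2=[]
t=11-13: P2@Q0 runs 2, rem=6, I/O yield, promote→Q0. Q0=[P4,P2] Q1=[P1,P3] Q2=[]
t=13-16: P4@Q0 runs 3, rem=7, I/O yield, promote→Q0. Q0=[P2,P4] Q1=[P1,P3] Q2=[]
t=16-18: P2@Q0 runs 2, rem=4, I/O yield, promote→Q0. Q0=[P4,P2] Q1=[P1,P3] Q2=[]
t=18-21: P4@Q0 runs 3, rem=4, I/O yield, promote→Q0. Q0=[P2,P4] Q1=[P1,P3] Q2=[]
t=21-23: P2@Q0 runs 2, rem=2, I/O yield, promote→Q0. Q0=[P4,P2] Q1=[P1,P3] Q2=[]
t=23-26: P4@Q0 runs 3, rem=1, I/O yield, promote→Q0. Q0=[P2,P4] Q1=[P1,P3] Q2=[]
t=26-28: P2@Q0 runs 2, rem=0, completes. Q0=[P4] Q1=[P1,P3] Q2=[]
t=28-29: P4@Q0 runs 1, rem=0, completes. Q0=[] Q1=[P1,P3] Q2=[]
t=29-33: P1@Q1 runs 4, rem=2, quantum used, demote→Q2. Q0=[] Q1=[P3] Q2=[P1]
t=33-37: P3@Q1 runs 4, rem=8, quantum used, demote→Q2. Q0=[] Q1=[] Q2=[P1,P3]
t=37-39: P1@Q2 runs 2, rem=0, completes. Q0=[] Q1=[] Q2=[P3]
t=39-47: P3@Q2 runs 8, rem=0, completes. Q0=[] Q1=[] Q2=[]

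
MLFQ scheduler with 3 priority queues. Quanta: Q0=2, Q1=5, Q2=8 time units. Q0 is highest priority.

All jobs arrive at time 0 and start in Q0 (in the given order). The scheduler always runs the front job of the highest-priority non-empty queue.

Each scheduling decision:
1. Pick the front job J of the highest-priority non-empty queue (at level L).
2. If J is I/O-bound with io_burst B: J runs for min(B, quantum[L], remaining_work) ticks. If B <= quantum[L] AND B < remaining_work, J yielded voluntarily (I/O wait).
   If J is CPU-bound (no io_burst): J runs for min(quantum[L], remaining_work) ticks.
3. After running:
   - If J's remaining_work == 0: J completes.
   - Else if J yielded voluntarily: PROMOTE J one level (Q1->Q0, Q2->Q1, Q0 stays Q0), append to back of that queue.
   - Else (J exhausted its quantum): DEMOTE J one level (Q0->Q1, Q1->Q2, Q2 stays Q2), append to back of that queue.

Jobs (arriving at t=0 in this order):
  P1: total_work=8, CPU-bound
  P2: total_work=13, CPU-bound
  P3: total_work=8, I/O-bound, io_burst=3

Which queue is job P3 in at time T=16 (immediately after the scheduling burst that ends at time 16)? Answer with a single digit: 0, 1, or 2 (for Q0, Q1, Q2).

Answer: 1

Derivation:
t=0-2: P1@Q0 runs 2, rem=6, quantum used, demote→Q1. Q0=[P2,P3] Q1=[P1] Q2=[]
t=2-4: P2@Q0 runs 2, rem=11, quantum used, demote→Q1. Q0=[P3] Q1=[P1,P2] Q2=[]
t=4-6: P3@Q0 runs 2, rem=6, quantum used, demote→Q1. Q0=[] Q1=[P1,P2,P3] Q2=[]
t=6-11: P1@Q1 runs 5, rem=1, quantum used, demote→Q2. Q0=[] Q1=[P2,P3] Q2=[P1]
t=11-16: P2@Q1 runs 5, rem=6, quantum used, demote→Q2. Q0=[] Q1=[P3] Q2=[P1,P2]
t=16-19: P3@Q1 runs 3, rem=3, I/O yield, promote→Q0. Q0=[P3] Q1=[] Q2=[P1,P2]
t=19-21: P3@Q0 runs 2, rem=1, quantum used, demote→Q1. Q0=[] Q1=[P3] Q2=[P1,P2]
t=21-22: P3@Q1 runs 1, rem=0, completes. Q0=[] Q1=[] Q2=[P1,P2]
t=22-23: P1@Q2 runs 1, rem=0, completes. Q0=[] Q1=[] Q2=[P2]
t=23-29: P2@Q2 runs 6, rem=0, completes. Q0=[] Q1=[] Q2=[]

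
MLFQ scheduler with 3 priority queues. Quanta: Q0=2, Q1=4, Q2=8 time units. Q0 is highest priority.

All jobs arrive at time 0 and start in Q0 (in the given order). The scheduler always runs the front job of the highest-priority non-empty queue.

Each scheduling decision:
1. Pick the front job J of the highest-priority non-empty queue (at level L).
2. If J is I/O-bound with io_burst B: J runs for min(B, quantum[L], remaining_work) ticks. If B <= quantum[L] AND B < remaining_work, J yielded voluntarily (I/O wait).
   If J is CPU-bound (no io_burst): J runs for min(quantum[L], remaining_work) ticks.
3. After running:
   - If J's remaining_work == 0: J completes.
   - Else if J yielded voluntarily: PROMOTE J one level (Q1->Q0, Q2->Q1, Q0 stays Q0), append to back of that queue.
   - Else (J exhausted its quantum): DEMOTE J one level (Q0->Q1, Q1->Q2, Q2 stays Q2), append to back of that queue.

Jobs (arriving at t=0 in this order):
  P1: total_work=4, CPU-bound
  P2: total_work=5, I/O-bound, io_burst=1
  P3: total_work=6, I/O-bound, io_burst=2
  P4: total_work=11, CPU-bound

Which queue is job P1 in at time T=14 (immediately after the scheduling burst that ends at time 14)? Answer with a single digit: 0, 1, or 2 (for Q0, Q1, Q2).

t=0-2: P1@Q0 runs 2, rem=2, quantum used, demote→Q1. Q0=[P2,P3,P4] Q1=[P1] Q2=[]
t=2-3: P2@Q0 runs 1, rem=4, I/O yield, promote→Q0. Q0=[P3,P4,P2] Q1=[P1] Q2=[]
t=3-5: P3@Q0 runs 2, rem=4, I/O yield, promote→Q0. Q0=[P4,P2,P3] Q1=[P1] Q2=[]
t=5-7: P4@Q0 runs 2, rem=9, quantum used, demote→Q1. Q0=[P2,P3] Q1=[P1,P4] Q2=[]
t=7-8: P2@Q0 runs 1, rem=3, I/O yield, promote→Q0. Q0=[P3,P2] Q1=[P1,P4] Q2=[]
t=8-10: P3@Q0 runs 2, rem=2, I/O yield, promote→Q0. Q0=[P2,P3] Q1=[P1,P4] Q2=[]
t=10-11: P2@Q0 runs 1, rem=2, I/O yield, promote→Q0. Q0=[P3,P2] Q1=[P1,P4] Q2=[]
t=11-13: P3@Q0 runs 2, rem=0, completes. Q0=[P2] Q1=[P1,P4] Q2=[]
t=13-14: P2@Q0 runs 1, rem=1, I/O yield, promote→Q0. Q0=[P2] Q1=[P1,P4] Q2=[]
t=14-15: P2@Q0 runs 1, rem=0, completes. Q0=[] Q1=[P1,P4] Q2=[]
t=15-17: P1@Q1 runs 2, rem=0, completes. Q0=[] Q1=[P4] Q2=[]
t=17-21: P4@Q1 runs 4, rem=5, quantum used, demote→Q2. Q0=[] Q1=[] Q2=[P4]
t=21-26: P4@Q2 runs 5, rem=0, completes. Q0=[] Q1=[] Q2=[]

Answer: 1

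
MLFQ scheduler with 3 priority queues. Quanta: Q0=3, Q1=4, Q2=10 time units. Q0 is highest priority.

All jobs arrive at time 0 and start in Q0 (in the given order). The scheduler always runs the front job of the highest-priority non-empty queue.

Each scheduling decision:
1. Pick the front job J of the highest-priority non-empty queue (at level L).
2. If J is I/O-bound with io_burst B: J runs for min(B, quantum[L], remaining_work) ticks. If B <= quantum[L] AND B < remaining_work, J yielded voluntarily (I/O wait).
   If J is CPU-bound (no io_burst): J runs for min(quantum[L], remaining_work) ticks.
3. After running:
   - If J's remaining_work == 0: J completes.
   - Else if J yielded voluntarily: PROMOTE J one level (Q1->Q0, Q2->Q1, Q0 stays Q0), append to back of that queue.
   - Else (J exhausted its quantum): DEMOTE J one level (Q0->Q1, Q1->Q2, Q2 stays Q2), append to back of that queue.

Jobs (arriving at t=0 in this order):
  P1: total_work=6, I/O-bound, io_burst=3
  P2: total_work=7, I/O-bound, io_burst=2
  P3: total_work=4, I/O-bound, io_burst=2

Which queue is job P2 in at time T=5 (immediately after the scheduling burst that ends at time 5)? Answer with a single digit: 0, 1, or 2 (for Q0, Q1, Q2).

Answer: 0

Derivation:
t=0-3: P1@Q0 runs 3, rem=3, I/O yield, promote→Q0. Q0=[P2,P3,P1] Q1=[] Q2=[]
t=3-5: P2@Q0 runs 2, rem=5, I/O yield, promote→Q0. Q0=[P3,P1,P2] Q1=[] Q2=[]
t=5-7: P3@Q0 runs 2, rem=2, I/O yield, promote→Q0. Q0=[P1,P2,P3] Q1=[] Q2=[]
t=7-10: P1@Q0 runs 3, rem=0, completes. Q0=[P2,P3] Q1=[] Q2=[]
t=10-12: P2@Q0 runs 2, rem=3, I/O yield, promote→Q0. Q0=[P3,P2] Q1=[] Q2=[]
t=12-14: P3@Q0 runs 2, rem=0, completes. Q0=[P2] Q1=[] Q2=[]
t=14-16: P2@Q0 runs 2, rem=1, I/O yield, promote→Q0. Q0=[P2] Q1=[] Q2=[]
t=16-17: P2@Q0 runs 1, rem=0, completes. Q0=[] Q1=[] Q2=[]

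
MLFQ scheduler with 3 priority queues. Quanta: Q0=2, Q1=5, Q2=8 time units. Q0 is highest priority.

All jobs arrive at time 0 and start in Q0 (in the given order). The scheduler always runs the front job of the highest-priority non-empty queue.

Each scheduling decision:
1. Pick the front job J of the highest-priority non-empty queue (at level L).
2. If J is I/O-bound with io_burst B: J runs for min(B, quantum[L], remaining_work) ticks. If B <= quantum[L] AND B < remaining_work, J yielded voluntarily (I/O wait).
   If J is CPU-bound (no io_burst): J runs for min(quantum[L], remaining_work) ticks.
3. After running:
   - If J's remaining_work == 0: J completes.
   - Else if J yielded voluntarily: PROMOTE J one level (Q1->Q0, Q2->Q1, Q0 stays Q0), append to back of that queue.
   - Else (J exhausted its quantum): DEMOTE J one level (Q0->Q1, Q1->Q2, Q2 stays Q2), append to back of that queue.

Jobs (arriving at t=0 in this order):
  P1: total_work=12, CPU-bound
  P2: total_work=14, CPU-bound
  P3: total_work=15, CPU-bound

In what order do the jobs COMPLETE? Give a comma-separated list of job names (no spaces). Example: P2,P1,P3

Answer: P1,P2,P3

Derivation:
t=0-2: P1@Q0 runs 2, rem=10, quantum used, demote→Q1. Q0=[P2,P3] Q1=[P1] Q2=[]
t=2-4: P2@Q0 runs 2, rem=12, quantum used, demote→Q1. Q0=[P3] Q1=[P1,P2] Q2=[]
t=4-6: P3@Q0 runs 2, rem=13, quantum used, demote→Q1. Q0=[] Q1=[P1,P2,P3] Q2=[]
t=6-11: P1@Q1 runs 5, rem=5, quantum used, demote→Q2. Q0=[] Q1=[P2,P3] Q2=[P1]
t=11-16: P2@Q1 runs 5, rem=7, quantum used, demote→Q2. Q0=[] Q1=[P3] Q2=[P1,P2]
t=16-21: P3@Q1 runs 5, rem=8, quantum used, demote→Q2. Q0=[] Q1=[] Q2=[P1,P2,P3]
t=21-26: P1@Q2 runs 5, rem=0, completes. Q0=[] Q1=[] Q2=[P2,P3]
t=26-33: P2@Q2 runs 7, rem=0, completes. Q0=[] Q1=[] Q2=[P3]
t=33-41: P3@Q2 runs 8, rem=0, completes. Q0=[] Q1=[] Q2=[]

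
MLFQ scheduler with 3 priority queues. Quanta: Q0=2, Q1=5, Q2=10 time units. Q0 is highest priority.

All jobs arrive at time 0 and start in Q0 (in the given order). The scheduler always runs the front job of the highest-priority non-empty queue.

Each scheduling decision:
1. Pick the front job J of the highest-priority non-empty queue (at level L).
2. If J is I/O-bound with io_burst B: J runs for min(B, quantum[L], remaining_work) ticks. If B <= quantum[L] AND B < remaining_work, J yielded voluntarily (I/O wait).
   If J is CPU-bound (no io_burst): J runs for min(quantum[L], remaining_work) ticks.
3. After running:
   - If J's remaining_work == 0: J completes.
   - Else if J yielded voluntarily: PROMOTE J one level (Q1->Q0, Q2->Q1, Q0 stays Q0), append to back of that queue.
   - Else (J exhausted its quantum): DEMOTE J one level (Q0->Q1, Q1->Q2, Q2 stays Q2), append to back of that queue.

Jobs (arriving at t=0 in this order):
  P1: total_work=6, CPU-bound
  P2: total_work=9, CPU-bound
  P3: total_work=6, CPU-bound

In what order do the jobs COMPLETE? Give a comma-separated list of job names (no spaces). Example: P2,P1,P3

Answer: P1,P3,P2

Derivation:
t=0-2: P1@Q0 runs 2, rem=4, quantum used, demote→Q1. Q0=[P2,P3] Q1=[P1] Q2=[]
t=2-4: P2@Q0 runs 2, rem=7, quantum used, demote→Q1. Q0=[P3] Q1=[P1,P2] Q2=[]
t=4-6: P3@Q0 runs 2, rem=4, quantum used, demote→Q1. Q0=[] Q1=[P1,P2,P3] Q2=[]
t=6-10: P1@Q1 runs 4, rem=0, completes. Q0=[] Q1=[P2,P3] Q2=[]
t=10-15: P2@Q1 runs 5, rem=2, quantum used, demote→Q2. Q0=[] Q1=[P3] Q2=[P2]
t=15-19: P3@Q1 runs 4, rem=0, completes. Q0=[] Q1=[] Q2=[P2]
t=19-21: P2@Q2 runs 2, rem=0, completes. Q0=[] Q1=[] Q2=[]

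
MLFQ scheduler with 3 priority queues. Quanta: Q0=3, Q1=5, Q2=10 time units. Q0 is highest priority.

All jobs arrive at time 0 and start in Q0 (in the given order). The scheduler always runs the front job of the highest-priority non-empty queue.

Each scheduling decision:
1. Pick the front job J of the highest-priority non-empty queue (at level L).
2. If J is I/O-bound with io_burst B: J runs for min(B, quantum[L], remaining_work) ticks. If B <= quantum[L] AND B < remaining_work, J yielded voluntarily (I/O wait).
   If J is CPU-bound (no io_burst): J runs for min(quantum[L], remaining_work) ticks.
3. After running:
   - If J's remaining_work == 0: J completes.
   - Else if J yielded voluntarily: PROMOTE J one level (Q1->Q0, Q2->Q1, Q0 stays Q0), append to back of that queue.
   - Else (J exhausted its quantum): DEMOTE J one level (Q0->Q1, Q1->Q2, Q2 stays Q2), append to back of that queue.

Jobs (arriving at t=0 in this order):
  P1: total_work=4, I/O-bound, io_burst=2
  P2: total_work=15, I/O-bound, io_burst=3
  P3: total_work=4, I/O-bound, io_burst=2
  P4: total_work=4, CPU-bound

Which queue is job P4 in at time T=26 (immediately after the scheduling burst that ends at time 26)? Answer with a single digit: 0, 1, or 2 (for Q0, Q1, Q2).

t=0-2: P1@Q0 runs 2, rem=2, I/O yield, promote→Q0. Q0=[P2,P3,P4,P1] Q1=[] Q2=[]
t=2-5: P2@Q0 runs 3, rem=12, I/O yield, promote→Q0. Q0=[P3,P4,P1,P2] Q1=[] Q2=[]
t=5-7: P3@Q0 runs 2, rem=2, I/O yield, promote→Q0. Q0=[P4,P1,P2,P3] Q1=[] Q2=[]
t=7-10: P4@Q0 runs 3, rem=1, quantum used, demote→Q1. Q0=[P1,P2,P3] Q1=[P4] Q2=[]
t=10-12: P1@Q0 runs 2, rem=0, completes. Q0=[P2,P3] Q1=[P4] Q2=[]
t=12-15: P2@Q0 runs 3, rem=9, I/O yield, promote→Q0. Q0=[P3,P2] Q1=[P4] Q2=[]
t=15-17: P3@Q0 runs 2, rem=0, completes. Q0=[P2] Q1=[P4] Q2=[]
t=17-20: P2@Q0 runs 3, rem=6, I/O yield, promote→Q0. Q0=[P2] Q1=[P4] Q2=[]
t=20-23: P2@Q0 runs 3, rem=3, I/O yield, promote→Q0. Q0=[P2] Q1=[P4] Q2=[]
t=23-26: P2@Q0 runs 3, rem=0, completes. Q0=[] Q1=[P4] Q2=[]
t=26-27: P4@Q1 runs 1, rem=0, completes. Q0=[] Q1=[] Q2=[]

Answer: 1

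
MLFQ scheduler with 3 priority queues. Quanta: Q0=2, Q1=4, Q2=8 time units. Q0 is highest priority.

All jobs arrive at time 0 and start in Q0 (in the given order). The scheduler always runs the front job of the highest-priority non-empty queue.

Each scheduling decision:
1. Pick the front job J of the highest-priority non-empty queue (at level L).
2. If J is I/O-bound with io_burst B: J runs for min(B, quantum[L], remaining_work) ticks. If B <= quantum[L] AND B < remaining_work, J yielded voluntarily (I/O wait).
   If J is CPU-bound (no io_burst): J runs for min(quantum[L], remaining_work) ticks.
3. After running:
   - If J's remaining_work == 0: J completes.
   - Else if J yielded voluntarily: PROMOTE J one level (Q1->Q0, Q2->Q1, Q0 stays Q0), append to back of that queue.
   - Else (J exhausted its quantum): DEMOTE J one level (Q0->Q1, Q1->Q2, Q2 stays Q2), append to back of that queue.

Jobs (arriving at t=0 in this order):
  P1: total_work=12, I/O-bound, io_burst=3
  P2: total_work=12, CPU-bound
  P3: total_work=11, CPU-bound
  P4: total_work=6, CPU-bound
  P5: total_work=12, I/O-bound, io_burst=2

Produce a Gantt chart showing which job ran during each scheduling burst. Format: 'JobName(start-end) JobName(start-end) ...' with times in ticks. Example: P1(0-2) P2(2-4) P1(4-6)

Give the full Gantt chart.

t=0-2: P1@Q0 runs 2, rem=10, quantum used, demote→Q1. Q0=[P2,P3,P4,P5] Q1=[P1] Q2=[]
t=2-4: P2@Q0 runs 2, rem=10, quantum used, demote→Q1. Q0=[P3,P4,P5] Q1=[P1,P2] Q2=[]
t=4-6: P3@Q0 runs 2, rem=9, quantum used, demote→Q1. Q0=[P4,P5] Q1=[P1,P2,P3] Q2=[]
t=6-8: P4@Q0 runs 2, rem=4, quantum used, demote→Q1. Q0=[P5] Q1=[P1,P2,P3,P4] Q2=[]
t=8-10: P5@Q0 runs 2, rem=10, I/O yield, promote→Q0. Q0=[P5] Q1=[P1,P2,P3,P4] Q2=[]
t=10-12: P5@Q0 runs 2, rem=8, I/O yield, promote→Q0. Q0=[P5] Q1=[P1,P2,P3,P4] Q2=[]
t=12-14: P5@Q0 runs 2, rem=6, I/O yield, promote→Q0. Q0=[P5] Q1=[P1,P2,P3,P4] Q2=[]
t=14-16: P5@Q0 runs 2, rem=4, I/O yield, promote→Q0. Q0=[P5] Q1=[P1,P2,P3,P4] Q2=[]
t=16-18: P5@Q0 runs 2, rem=2, I/O yield, promote→Q0. Q0=[P5] Q1=[P1,P2,P3,P4] Q2=[]
t=18-20: P5@Q0 runs 2, rem=0, completes. Q0=[] Q1=[P1,P2,P3,P4] Q2=[]
t=20-23: P1@Q1 runs 3, rem=7, I/O yield, promote→Q0. Q0=[P1] Q1=[P2,P3,P4] Q2=[]
t=23-25: P1@Q0 runs 2, rem=5, quantum used, demote→Q1. Q0=[] Q1=[P2,P3,P4,P1] Q2=[]
t=25-29: P2@Q1 runs 4, rem=6, quantum used, demote→Q2. Q0=[] Q1=[P3,P4,P1] Q2=[P2]
t=29-33: P3@Q1 runs 4, rem=5, quantum used, demote→Q2. Q0=[] Q1=[P4,P1] Q2=[P2,P3]
t=33-37: P4@Q1 runs 4, rem=0, completes. Q0=[] Q1=[P1] Q2=[P2,P3]
t=37-40: P1@Q1 runs 3, rem=2, I/O yield, promote→Q0. Q0=[P1] Q1=[] Q2=[P2,P3]
t=40-42: P1@Q0 runs 2, rem=0, completes. Q0=[] Q1=[] Q2=[P2,P3]
t=42-48: P2@Q2 runs 6, rem=0, completes. Q0=[] Q1=[] Q2=[P3]
t=48-53: P3@Q2 runs 5, rem=0, completes. Q0=[] Q1=[] Q2=[]

Answer: P1(0-2) P2(2-4) P3(4-6) P4(6-8) P5(8-10) P5(10-12) P5(12-14) P5(14-16) P5(16-18) P5(18-20) P1(20-23) P1(23-25) P2(25-29) P3(29-33) P4(33-37) P1(37-40) P1(40-42) P2(42-48) P3(48-53)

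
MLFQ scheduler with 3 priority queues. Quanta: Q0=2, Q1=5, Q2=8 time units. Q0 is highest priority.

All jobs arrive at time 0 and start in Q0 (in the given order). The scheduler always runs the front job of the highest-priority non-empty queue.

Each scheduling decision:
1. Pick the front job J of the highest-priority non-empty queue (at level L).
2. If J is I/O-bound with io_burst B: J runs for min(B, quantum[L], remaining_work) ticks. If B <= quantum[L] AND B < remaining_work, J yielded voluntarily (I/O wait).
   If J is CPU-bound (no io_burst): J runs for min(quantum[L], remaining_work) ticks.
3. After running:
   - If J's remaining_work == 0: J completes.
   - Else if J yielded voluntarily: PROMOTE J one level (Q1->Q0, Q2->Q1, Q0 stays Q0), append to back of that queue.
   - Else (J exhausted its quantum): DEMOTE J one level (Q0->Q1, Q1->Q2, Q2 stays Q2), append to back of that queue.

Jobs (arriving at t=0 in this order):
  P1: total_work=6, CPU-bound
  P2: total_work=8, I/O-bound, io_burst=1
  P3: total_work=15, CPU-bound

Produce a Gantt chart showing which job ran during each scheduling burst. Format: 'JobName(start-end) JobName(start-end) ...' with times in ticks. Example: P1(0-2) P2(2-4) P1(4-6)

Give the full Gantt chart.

Answer: P1(0-2) P2(2-3) P3(3-5) P2(5-6) P2(6-7) P2(7-8) P2(8-9) P2(9-10) P2(10-11) P2(11-12) P1(12-16) P3(16-21) P3(21-29)

Derivation:
t=0-2: P1@Q0 runs 2, rem=4, quantum used, demote→Q1. Q0=[P2,P3] Q1=[P1] Q2=[]
t=2-3: P2@Q0 runs 1, rem=7, I/O yield, promote→Q0. Q0=[P3,P2] Q1=[P1] Q2=[]
t=3-5: P3@Q0 runs 2, rem=13, quantum used, demote→Q1. Q0=[P2] Q1=[P1,P3] Q2=[]
t=5-6: P2@Q0 runs 1, rem=6, I/O yield, promote→Q0. Q0=[P2] Q1=[P1,P3] Q2=[]
t=6-7: P2@Q0 runs 1, rem=5, I/O yield, promote→Q0. Q0=[P2] Q1=[P1,P3] Q2=[]
t=7-8: P2@Q0 runs 1, rem=4, I/O yield, promote→Q0. Q0=[P2] Q1=[P1,P3] Q2=[]
t=8-9: P2@Q0 runs 1, rem=3, I/O yield, promote→Q0. Q0=[P2] Q1=[P1,P3] Q2=[]
t=9-10: P2@Q0 runs 1, rem=2, I/O yield, promote→Q0. Q0=[P2] Q1=[P1,P3] Q2=[]
t=10-11: P2@Q0 runs 1, rem=1, I/O yield, promote→Q0. Q0=[P2] Q1=[P1,P3] Q2=[]
t=11-12: P2@Q0 runs 1, rem=0, completes. Q0=[] Q1=[P1,P3] Q2=[]
t=12-16: P1@Q1 runs 4, rem=0, completes. Q0=[] Q1=[P3] Q2=[]
t=16-21: P3@Q1 runs 5, rem=8, quantum used, demote→Q2. Q0=[] Q1=[] Q2=[P3]
t=21-29: P3@Q2 runs 8, rem=0, completes. Q0=[] Q1=[] Q2=[]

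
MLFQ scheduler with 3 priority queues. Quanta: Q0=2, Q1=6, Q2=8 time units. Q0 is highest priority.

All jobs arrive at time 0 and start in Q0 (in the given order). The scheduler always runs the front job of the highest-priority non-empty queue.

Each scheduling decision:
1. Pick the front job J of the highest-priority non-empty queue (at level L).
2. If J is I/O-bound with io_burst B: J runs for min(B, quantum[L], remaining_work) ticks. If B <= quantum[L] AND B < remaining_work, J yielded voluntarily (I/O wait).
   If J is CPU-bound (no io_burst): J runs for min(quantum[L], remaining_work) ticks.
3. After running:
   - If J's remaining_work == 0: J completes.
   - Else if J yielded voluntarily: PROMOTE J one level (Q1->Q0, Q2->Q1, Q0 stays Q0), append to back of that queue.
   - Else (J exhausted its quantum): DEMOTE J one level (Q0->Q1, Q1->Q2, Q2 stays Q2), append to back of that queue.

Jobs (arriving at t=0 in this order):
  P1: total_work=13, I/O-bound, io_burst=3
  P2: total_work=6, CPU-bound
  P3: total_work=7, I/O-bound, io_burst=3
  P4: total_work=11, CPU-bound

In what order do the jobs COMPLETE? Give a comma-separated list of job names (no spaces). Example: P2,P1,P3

t=0-2: P1@Q0 runs 2, rem=11, quantum used, demote→Q1. Q0=[P2,P3,P4] Q1=[P1] Q2=[]
t=2-4: P2@Q0 runs 2, rem=4, quantum used, demote→Q1. Q0=[P3,P4] Q1=[P1,P2] Q2=[]
t=4-6: P3@Q0 runs 2, rem=5, quantum used, demote→Q1. Q0=[P4] Q1=[P1,P2,P3] Q2=[]
t=6-8: P4@Q0 runs 2, rem=9, quantum used, demote→Q1. Q0=[] Q1=[P1,P2,P3,P4] Q2=[]
t=8-11: P1@Q1 runs 3, rem=8, I/O yield, promote→Q0. Q0=[P1] Q1=[P2,P3,P4] Q2=[]
t=11-13: P1@Q0 runs 2, rem=6, quantum used, demote→Q1. Q0=[] Q1=[P2,P3,P4,P1] Q2=[]
t=13-17: P2@Q1 runs 4, rem=0, completes. Q0=[] Q1=[P3,P4,P1] Q2=[]
t=17-20: P3@Q1 runs 3, rem=2, I/O yield, promote→Q0. Q0=[P3] Q1=[P4,P1] Q2=[]
t=20-22: P3@Q0 runs 2, rem=0, completes. Q0=[] Q1=[P4,P1] Q2=[]
t=22-28: P4@Q1 runs 6, rem=3, quantum used, demote→Q2. Q0=[] Q1=[P1] Q2=[P4]
t=28-31: P1@Q1 runs 3, rem=3, I/O yield, promote→Q0. Q0=[P1] Q1=[] Q2=[P4]
t=31-33: P1@Q0 runs 2, rem=1, quantum used, demote→Q1. Q0=[] Q1=[P1] Q2=[P4]
t=33-34: P1@Q1 runs 1, rem=0, completes. Q0=[] Q1=[] Q2=[P4]
t=34-37: P4@Q2 runs 3, rem=0, completes. Q0=[] Q1=[] Q2=[]

Answer: P2,P3,P1,P4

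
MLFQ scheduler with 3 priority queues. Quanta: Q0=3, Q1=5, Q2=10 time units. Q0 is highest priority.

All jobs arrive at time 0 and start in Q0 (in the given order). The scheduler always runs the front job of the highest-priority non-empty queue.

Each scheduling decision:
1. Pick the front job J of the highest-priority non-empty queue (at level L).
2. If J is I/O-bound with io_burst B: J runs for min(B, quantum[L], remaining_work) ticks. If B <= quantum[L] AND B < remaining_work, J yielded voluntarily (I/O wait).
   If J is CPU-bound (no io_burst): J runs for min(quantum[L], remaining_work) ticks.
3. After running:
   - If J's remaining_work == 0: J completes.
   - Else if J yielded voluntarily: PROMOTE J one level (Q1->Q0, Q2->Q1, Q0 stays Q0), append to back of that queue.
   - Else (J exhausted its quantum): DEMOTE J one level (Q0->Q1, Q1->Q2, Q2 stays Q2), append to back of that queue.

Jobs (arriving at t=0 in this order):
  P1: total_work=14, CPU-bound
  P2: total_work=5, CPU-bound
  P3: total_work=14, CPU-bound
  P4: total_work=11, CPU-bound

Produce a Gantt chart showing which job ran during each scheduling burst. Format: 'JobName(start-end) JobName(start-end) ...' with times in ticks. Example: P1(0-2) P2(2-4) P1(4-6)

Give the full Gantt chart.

Answer: P1(0-3) P2(3-6) P3(6-9) P4(9-12) P1(12-17) P2(17-19) P3(19-24) P4(24-29) P1(29-35) P3(35-41) P4(41-44)

Derivation:
t=0-3: P1@Q0 runs 3, rem=11, quantum used, demote→Q1. Q0=[P2,P3,P4] Q1=[P1] Q2=[]
t=3-6: P2@Q0 runs 3, rem=2, quantum used, demote→Q1. Q0=[P3,P4] Q1=[P1,P2] Q2=[]
t=6-9: P3@Q0 runs 3, rem=11, quantum used, demote→Q1. Q0=[P4] Q1=[P1,P2,P3] Q2=[]
t=9-12: P4@Q0 runs 3, rem=8, quantum used, demote→Q1. Q0=[] Q1=[P1,P2,P3,P4] Q2=[]
t=12-17: P1@Q1 runs 5, rem=6, quantum used, demote→Q2. Q0=[] Q1=[P2,P3,P4] Q2=[P1]
t=17-19: P2@Q1 runs 2, rem=0, completes. Q0=[] Q1=[P3,P4] Q2=[P1]
t=19-24: P3@Q1 runs 5, rem=6, quantum used, demote→Q2. Q0=[] Q1=[P4] Q2=[P1,P3]
t=24-29: P4@Q1 runs 5, rem=3, quantum used, demote→Q2. Q0=[] Q1=[] Q2=[P1,P3,P4]
t=29-35: P1@Q2 runs 6, rem=0, completes. Q0=[] Q1=[] Q2=[P3,P4]
t=35-41: P3@Q2 runs 6, rem=0, completes. Q0=[] Q1=[] Q2=[P4]
t=41-44: P4@Q2 runs 3, rem=0, completes. Q0=[] Q1=[] Q2=[]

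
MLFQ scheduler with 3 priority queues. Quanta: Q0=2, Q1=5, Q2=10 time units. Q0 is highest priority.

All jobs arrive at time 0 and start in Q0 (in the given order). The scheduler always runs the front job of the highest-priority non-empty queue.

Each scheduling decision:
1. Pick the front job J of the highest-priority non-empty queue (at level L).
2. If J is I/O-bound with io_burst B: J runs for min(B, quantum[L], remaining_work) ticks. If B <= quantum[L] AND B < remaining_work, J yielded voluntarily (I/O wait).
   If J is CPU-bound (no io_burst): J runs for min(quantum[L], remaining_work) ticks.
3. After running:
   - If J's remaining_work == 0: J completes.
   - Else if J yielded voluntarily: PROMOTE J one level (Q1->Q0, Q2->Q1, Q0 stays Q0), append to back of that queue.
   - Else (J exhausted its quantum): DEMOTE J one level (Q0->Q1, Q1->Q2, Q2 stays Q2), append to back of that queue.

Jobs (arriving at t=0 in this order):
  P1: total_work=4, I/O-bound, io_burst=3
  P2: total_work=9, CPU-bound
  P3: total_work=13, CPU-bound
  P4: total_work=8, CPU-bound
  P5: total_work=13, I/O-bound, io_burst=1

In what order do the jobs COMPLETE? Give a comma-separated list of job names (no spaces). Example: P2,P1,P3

t=0-2: P1@Q0 runs 2, rem=2, quantum used, demote→Q1. Q0=[P2,P3,P4,P5] Q1=[P1] Q2=[]
t=2-4: P2@Q0 runs 2, rem=7, quantum used, demote→Q1. Q0=[P3,P4,P5] Q1=[P1,P2] Q2=[]
t=4-6: P3@Q0 runs 2, rem=11, quantum used, demote→Q1. Q0=[P4,P5] Q1=[P1,P2,P3] Q2=[]
t=6-8: P4@Q0 runs 2, rem=6, quantum used, demote→Q1. Q0=[P5] Q1=[P1,P2,P3,P4] Q2=[]
t=8-9: P5@Q0 runs 1, rem=12, I/O yield, promote→Q0. Q0=[P5] Q1=[P1,P2,P3,P4] Q2=[]
t=9-10: P5@Q0 runs 1, rem=11, I/O yield, promote→Q0. Q0=[P5] Q1=[P1,P2,P3,P4] Q2=[]
t=10-11: P5@Q0 runs 1, rem=10, I/O yield, promote→Q0. Q0=[P5] Q1=[P1,P2,P3,P4] Q2=[]
t=11-12: P5@Q0 runs 1, rem=9, I/O yield, promote→Q0. Q0=[P5] Q1=[P1,P2,P3,P4] Q2=[]
t=12-13: P5@Q0 runs 1, rem=8, I/O yield, promote→Q0. Q0=[P5] Q1=[P1,P2,P3,P4] Q2=[]
t=13-14: P5@Q0 runs 1, rem=7, I/O yield, promote→Q0. Q0=[P5] Q1=[P1,P2,P3,P4] Q2=[]
t=14-15: P5@Q0 runs 1, rem=6, I/O yield, promote→Q0. Q0=[P5] Q1=[P1,P2,P3,P4] Q2=[]
t=15-16: P5@Q0 runs 1, rem=5, I/O yield, promote→Q0. Q0=[P5] Q1=[P1,P2,P3,P4] Q2=[]
t=16-17: P5@Q0 runs 1, rem=4, I/O yield, promote→Q0. Q0=[P5] Q1=[P1,P2,P3,P4] Q2=[]
t=17-18: P5@Q0 runs 1, rem=3, I/O yield, promote→Q0. Q0=[P5] Q1=[P1,P2,P3,P4] Q2=[]
t=18-19: P5@Q0 runs 1, rem=2, I/O yield, promote→Q0. Q0=[P5] Q1=[P1,P2,P3,P4] Q2=[]
t=19-20: P5@Q0 runs 1, rem=1, I/O yield, promote→Q0. Q0=[P5] Q1=[P1,P2,P3,P4] Q2=[]
t=20-21: P5@Q0 runs 1, rem=0, completes. Q0=[] Q1=[P1,P2,P3,P4] Q2=[]
t=21-23: P1@Q1 runs 2, rem=0, completes. Q0=[] Q1=[P2,P3,P4] Q2=[]
t=23-28: P2@Q1 runs 5, rem=2, quantum used, demote→Q2. Q0=[] Q1=[P3,P4] Q2=[P2]
t=28-33: P3@Q1 runs 5, rem=6, quantum used, demote→Q2. Q0=[] Q1=[P4] Q2=[P2,P3]
t=33-38: P4@Q1 runs 5, rem=1, quantum used, demote→Q2. Q0=[] Q1=[] Q2=[P2,P3,P4]
t=38-40: P2@Q2 runs 2, rem=0, completes. Q0=[] Q1=[] Q2=[P3,P4]
t=40-46: P3@Q2 runs 6, rem=0, completes. Q0=[] Q1=[] Q2=[P4]
t=46-47: P4@Q2 runs 1, rem=0, completes. Q0=[] Q1=[] Q2=[]

Answer: P5,P1,P2,P3,P4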